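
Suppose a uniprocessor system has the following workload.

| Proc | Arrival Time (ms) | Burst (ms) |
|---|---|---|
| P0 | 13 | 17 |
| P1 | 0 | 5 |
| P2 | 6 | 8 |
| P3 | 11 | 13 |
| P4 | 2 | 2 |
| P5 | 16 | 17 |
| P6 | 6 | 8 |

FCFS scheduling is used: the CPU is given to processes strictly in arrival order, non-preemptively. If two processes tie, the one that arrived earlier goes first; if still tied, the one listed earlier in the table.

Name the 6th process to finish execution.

Gantt: | P1 0-5 | P4 5-7 | P2 7-15 | P6 15-23 | P3 23-36 | P0 36-53 | P5 53-70 |
Completion: P0=53  P1=5  P2=15  P3=36  P4=7  P5=70  P6=23
Turnaround (C−A): P0=40  P1=5  P2=9  P3=25  P4=5  P5=54  P6=17
Finish order: P1 → P4 → P2 → P6 → P3 → P0 → P5

P0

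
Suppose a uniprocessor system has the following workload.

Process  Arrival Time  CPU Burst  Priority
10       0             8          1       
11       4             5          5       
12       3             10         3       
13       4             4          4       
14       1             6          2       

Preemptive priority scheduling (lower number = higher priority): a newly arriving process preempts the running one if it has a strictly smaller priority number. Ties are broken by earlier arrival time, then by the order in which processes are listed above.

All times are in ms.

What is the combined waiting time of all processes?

Schedule: | 10 0-8 | 14 8-14 | 12 14-24 | 13 24-28 | 11 28-33 |
Completion: 10=8  11=33  12=24  13=28  14=14
Waiting = turnaround − burst: 10=0, 11=24, 12=11, 13=20, 14=7
Total waiting = 0 + 24 + 11 + 20 + 7 = 62

62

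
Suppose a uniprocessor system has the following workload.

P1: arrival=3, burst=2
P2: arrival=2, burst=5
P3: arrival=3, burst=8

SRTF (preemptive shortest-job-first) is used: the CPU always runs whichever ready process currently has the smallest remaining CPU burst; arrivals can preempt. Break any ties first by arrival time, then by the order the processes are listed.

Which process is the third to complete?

P3

Schedule: | idle 0-2 | P2 2-3 | P1 3-5 | P2 5-9 | P3 9-17 |
Completion: P1=5  P2=9  P3=17
Turnaround (C−A): P1=2  P2=7  P3=14
Finish order: P1 → P2 → P3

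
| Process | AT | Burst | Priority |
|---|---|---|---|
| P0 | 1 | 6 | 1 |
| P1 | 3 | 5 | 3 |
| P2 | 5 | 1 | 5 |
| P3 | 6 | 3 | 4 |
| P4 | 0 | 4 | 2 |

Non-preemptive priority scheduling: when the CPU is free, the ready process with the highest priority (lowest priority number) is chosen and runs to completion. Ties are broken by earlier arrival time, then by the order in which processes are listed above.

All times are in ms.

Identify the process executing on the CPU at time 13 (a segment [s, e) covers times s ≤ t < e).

Gantt: | P4 0-4 | P0 4-10 | P1 10-15 | P3 15-18 | P2 18-19 |
Completion: P0=10  P1=15  P2=19  P3=18  P4=4
Turnaround (C−A): P0=9  P1=12  P2=14  P3=12  P4=4

P1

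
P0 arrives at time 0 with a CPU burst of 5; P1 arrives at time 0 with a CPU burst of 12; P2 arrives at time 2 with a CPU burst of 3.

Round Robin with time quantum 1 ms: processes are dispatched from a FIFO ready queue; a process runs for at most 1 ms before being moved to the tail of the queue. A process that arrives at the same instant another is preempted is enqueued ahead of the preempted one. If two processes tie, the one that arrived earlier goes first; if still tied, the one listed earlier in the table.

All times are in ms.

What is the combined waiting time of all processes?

Schedule: | P0 0-1 | P1 1-2 | P0 2-3 | P2 3-4 | P1 4-5 | P0 5-6 | P2 6-7 | P1 7-8 | P0 8-9 | P2 9-10 | P1 10-11 | P0 11-12 | P1 12-20 |
Completion: P0=12  P1=20  P2=10
Turnaround (C−A): P0=12  P1=20  P2=8
Waiting = turnaround − burst: P0=7, P1=8, P2=5
Total waiting = 7 + 8 + 5 = 20

20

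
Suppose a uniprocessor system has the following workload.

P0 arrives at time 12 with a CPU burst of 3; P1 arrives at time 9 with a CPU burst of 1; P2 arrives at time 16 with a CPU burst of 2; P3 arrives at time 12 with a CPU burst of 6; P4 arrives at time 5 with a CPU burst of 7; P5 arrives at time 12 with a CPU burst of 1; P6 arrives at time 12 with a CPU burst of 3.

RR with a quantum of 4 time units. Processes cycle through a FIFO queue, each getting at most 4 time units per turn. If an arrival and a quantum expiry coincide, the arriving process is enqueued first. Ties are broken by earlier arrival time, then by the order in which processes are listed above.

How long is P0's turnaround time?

Schedule: | idle 0-5 | P4 5-9 | P1 9-10 | P4 10-13 | P0 13-16 | P3 16-20 | P5 20-21 | P6 21-24 | P2 24-26 | P3 26-28 |
Completion: P0=16  P1=10  P2=26  P3=28  P4=13  P5=21  P6=24
Turnaround (C−A): P0=4  P1=1  P2=10  P3=16  P4=8  P5=9  P6=12
Turnaround(P0) = completion − arrival = 16 − 12 = 4

4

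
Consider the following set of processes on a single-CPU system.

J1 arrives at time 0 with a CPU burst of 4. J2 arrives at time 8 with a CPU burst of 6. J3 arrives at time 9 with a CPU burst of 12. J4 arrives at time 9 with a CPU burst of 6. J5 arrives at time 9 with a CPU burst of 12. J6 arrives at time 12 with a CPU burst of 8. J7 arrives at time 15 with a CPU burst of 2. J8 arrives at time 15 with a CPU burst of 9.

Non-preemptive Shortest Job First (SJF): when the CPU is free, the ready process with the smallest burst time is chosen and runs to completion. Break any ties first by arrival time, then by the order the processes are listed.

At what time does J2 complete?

14

Timeline: | J1 0-4 | idle 4-8 | J2 8-14 | J4 14-20 | J7 20-22 | J6 22-30 | J8 30-39 | J3 39-51 | J5 51-63 |
Completion: J1=4  J2=14  J3=51  J4=20  J5=63  J6=30  J7=22  J8=39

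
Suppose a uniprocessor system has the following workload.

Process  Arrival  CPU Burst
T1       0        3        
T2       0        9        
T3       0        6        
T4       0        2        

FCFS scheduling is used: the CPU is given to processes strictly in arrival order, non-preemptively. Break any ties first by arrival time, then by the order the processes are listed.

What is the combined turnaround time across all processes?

53

Gantt: | T1 0-3 | T2 3-12 | T3 12-18 | T4 18-20 |
Completion: T1=3  T2=12  T3=18  T4=20
Turnaround (C−A): T1=3  T2=12  T3=18  T4=20
Turnaround = completion − arrival: T1=3, T2=12, T3=18, T4=20
Total turnaround = 3 + 12 + 18 + 20 = 53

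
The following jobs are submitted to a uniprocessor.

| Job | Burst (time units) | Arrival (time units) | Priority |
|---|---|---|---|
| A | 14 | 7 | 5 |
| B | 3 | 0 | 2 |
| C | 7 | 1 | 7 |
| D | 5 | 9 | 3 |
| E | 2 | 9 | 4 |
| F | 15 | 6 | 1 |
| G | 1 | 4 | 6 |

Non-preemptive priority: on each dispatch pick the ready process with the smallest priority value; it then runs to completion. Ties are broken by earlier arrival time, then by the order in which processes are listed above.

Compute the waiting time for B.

Schedule: | B 0-3 | C 3-10 | F 10-25 | D 25-30 | E 30-32 | A 32-46 | G 46-47 |
Completion: A=46  B=3  C=10  D=30  E=32  F=25  G=47
Turnaround (C−A): A=39  B=3  C=9  D=21  E=23  F=19  G=43
Waiting(B) = turnaround − burst = 3 − 3 = 0

0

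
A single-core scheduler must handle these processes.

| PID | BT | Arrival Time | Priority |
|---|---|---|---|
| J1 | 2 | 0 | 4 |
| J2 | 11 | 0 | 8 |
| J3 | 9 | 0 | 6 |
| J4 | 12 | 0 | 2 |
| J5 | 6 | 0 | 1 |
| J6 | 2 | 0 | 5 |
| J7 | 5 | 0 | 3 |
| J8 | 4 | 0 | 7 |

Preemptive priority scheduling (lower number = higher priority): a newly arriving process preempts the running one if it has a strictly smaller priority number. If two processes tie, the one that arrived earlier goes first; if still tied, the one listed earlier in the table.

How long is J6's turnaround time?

Timeline: | J5 0-6 | J4 6-18 | J7 18-23 | J1 23-25 | J6 25-27 | J3 27-36 | J8 36-40 | J2 40-51 |
Completion: J1=25  J2=51  J3=36  J4=18  J5=6  J6=27  J7=23  J8=40
Turnaround(J6) = completion − arrival = 27 − 0 = 27

27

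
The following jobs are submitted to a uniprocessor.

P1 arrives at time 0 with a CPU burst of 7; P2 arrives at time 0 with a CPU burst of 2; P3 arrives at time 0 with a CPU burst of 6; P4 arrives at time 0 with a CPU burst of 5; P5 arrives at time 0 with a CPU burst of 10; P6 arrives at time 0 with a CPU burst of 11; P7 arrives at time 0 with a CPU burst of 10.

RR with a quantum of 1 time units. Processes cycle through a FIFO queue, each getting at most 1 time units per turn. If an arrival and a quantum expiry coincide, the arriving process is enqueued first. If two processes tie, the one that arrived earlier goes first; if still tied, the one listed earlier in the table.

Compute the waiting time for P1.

Schedule: | P1 0-1 | P2 1-2 | P3 2-3 | P4 3-4 | P5 4-5 | P6 5-6 | P7 6-7 | P1 7-8 | P2 8-9 | P3 9-10 | P4 10-11 | P5 11-12 | P6 12-13 | P7 13-14 | P1 14-15 | P3 15-16 | P4 16-17 | P5 17-18 | P6 18-19 | P7 19-20 | P1 20-21 | P3 21-22 | P4 22-23 | P5 23-24 | P6 24-25 | P7 25-26 | P1 26-27 | P3 27-28 | P4 28-29 | P5 29-30 | P6 30-31 | P7 31-32 | P1 32-33 | P3 33-34 | P5 34-35 | P6 35-36 | P7 36-37 | P1 37-38 | P5 38-39 | P6 39-40 | P7 40-41 | P5 41-42 | P6 42-43 | P7 43-44 | P5 44-45 | P6 45-46 | P7 46-47 | P5 47-48 | P6 48-49 | P7 49-50 | P6 50-51 |
Completion: P1=38  P2=9  P3=34  P4=29  P5=48  P6=51  P7=50
Waiting(P1) = turnaround − burst = 38 − 7 = 31

31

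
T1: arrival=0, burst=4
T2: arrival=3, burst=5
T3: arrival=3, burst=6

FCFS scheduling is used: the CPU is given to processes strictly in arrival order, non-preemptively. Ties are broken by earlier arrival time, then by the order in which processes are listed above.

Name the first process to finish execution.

Gantt: | T1 0-4 | T2 4-9 | T3 9-15 |
Completion: T1=4  T2=9  T3=15
Finish order: T1 → T2 → T3

T1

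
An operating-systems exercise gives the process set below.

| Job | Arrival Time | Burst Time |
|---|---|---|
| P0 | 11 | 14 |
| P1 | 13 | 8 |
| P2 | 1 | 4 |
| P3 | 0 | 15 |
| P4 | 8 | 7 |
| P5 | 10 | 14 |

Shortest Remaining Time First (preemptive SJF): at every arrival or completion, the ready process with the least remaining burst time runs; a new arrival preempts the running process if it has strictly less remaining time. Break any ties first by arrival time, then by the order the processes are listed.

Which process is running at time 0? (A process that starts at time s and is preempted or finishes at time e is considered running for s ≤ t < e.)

P3

Timeline: | P3 0-1 | P2 1-5 | P3 5-8 | P4 8-15 | P1 15-23 | P3 23-34 | P5 34-48 | P0 48-62 |
Completion: P0=62  P1=23  P2=5  P3=34  P4=15  P5=48
Turnaround (C−A): P0=51  P1=10  P2=4  P3=34  P4=7  P5=38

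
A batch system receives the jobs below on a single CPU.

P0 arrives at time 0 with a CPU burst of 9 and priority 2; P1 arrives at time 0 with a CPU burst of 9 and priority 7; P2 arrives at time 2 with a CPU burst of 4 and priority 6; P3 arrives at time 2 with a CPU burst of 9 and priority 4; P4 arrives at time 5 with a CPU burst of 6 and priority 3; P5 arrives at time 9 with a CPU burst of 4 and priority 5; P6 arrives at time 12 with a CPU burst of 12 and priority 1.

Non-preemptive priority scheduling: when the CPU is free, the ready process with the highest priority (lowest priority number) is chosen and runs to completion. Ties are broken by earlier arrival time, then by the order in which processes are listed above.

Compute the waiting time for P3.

Schedule: | P0 0-9 | P4 9-15 | P6 15-27 | P3 27-36 | P5 36-40 | P2 40-44 | P1 44-53 |
Completion: P0=9  P1=53  P2=44  P3=36  P4=15  P5=40  P6=27
Turnaround (C−A): P0=9  P1=53  P2=42  P3=34  P4=10  P5=31  P6=15
Waiting(P3) = turnaround − burst = 34 − 9 = 25

25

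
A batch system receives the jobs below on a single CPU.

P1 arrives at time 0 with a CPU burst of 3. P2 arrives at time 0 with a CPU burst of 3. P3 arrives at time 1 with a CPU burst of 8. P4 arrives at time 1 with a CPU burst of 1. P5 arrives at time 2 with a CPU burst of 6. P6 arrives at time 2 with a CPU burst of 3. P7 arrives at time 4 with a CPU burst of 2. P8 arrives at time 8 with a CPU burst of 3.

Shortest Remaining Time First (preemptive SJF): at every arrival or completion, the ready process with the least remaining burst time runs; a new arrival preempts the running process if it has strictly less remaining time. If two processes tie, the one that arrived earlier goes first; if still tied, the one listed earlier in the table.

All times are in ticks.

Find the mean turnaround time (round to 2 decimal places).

Schedule: | P1 0-1 | P4 1-2 | P1 2-4 | P7 4-6 | P2 6-9 | P6 9-12 | P8 12-15 | P5 15-21 | P3 21-29 |
Completion: P1=4  P2=9  P3=29  P4=2  P5=21  P6=12  P7=6  P8=15
Turnaround (C−A): P1=4  P2=9  P3=28  P4=1  P5=19  P6=10  P7=2  P8=7
Turnaround times: P1=4, P2=9, P3=28, P4=1, P5=19, P6=10, P7=2, P8=7
Average turnaround = (4+9+28+1+19+10+2+7) / 8 = 80/8 = 10.00

10.00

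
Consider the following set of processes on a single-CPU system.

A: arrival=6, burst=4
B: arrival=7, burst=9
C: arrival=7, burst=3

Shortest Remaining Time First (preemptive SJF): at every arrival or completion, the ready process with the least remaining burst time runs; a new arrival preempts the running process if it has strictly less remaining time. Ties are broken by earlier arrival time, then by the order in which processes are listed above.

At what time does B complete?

Schedule: | idle 0-6 | A 6-10 | C 10-13 | B 13-22 |
Completion: A=10  B=22  C=13

22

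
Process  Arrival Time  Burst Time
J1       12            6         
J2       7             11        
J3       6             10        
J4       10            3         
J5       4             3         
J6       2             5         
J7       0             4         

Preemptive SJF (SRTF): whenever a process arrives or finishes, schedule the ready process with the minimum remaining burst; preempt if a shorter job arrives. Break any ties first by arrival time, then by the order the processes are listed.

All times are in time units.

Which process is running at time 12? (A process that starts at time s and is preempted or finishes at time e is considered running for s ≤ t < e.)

J4

Schedule: | J7 0-4 | J5 4-7 | J6 7-12 | J4 12-15 | J1 15-21 | J3 21-31 | J2 31-42 |
Completion: J1=21  J2=42  J3=31  J4=15  J5=7  J6=12  J7=4
Turnaround (C−A): J1=9  J2=35  J3=25  J4=5  J5=3  J6=10  J7=4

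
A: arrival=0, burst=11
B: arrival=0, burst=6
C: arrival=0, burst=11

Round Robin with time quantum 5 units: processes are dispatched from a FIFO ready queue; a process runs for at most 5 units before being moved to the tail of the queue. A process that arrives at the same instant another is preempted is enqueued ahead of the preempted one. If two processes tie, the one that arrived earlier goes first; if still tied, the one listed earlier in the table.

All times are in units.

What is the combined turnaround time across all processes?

Gantt: | A 0-5 | B 5-10 | C 10-15 | A 15-20 | B 20-21 | C 21-26 | A 26-27 | C 27-28 |
Completion: A=27  B=21  C=28
Turnaround (C−A): A=27  B=21  C=28
Turnaround = completion − arrival: A=27, B=21, C=28
Total turnaround = 27 + 21 + 28 = 76

76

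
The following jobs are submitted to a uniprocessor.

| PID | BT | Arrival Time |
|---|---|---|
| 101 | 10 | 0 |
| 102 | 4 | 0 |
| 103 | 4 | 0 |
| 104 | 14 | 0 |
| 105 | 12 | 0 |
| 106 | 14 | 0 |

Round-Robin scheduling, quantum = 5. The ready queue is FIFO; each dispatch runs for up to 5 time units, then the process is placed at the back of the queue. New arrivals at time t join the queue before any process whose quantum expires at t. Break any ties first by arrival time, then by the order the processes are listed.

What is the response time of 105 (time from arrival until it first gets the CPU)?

Timeline: | 101 0-5 | 102 5-9 | 103 9-13 | 104 13-18 | 105 18-23 | 106 23-28 | 101 28-33 | 104 33-38 | 105 38-43 | 106 43-48 | 104 48-52 | 105 52-54 | 106 54-58 |
Completion: 101=33  102=9  103=13  104=52  105=54  106=58
Turnaround (C−A): 101=33  102=9  103=13  104=52  105=54  106=58
Response(105) = first start − arrival = 18 − 0 = 18

18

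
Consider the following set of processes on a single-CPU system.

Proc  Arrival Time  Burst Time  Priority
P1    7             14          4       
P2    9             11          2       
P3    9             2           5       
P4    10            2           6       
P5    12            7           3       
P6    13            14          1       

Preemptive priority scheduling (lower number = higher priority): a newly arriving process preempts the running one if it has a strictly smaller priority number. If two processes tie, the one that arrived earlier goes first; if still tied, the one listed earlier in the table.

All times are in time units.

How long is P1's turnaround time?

Gantt: | idle 0-7 | P1 7-9 | P2 9-13 | P6 13-27 | P2 27-34 | P5 34-41 | P1 41-53 | P3 53-55 | P4 55-57 |
Completion: P1=53  P2=34  P3=55  P4=57  P5=41  P6=27
Turnaround(P1) = completion − arrival = 53 − 7 = 46

46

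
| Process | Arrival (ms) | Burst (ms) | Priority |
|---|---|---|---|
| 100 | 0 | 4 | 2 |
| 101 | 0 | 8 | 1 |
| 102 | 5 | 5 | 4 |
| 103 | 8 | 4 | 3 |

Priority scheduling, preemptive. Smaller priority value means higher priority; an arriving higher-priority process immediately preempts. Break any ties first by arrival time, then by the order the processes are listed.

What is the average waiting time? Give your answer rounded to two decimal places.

Timeline: | 101 0-8 | 100 8-12 | 103 12-16 | 102 16-21 |
Completion: 100=12  101=8  102=21  103=16
Turnaround (C−A): 100=12  101=8  102=16  103=8
Waiting times: 100=8, 101=0, 102=11, 103=4
Average waiting = (8+0+11+4) / 4 = 23/4 = 5.75

5.75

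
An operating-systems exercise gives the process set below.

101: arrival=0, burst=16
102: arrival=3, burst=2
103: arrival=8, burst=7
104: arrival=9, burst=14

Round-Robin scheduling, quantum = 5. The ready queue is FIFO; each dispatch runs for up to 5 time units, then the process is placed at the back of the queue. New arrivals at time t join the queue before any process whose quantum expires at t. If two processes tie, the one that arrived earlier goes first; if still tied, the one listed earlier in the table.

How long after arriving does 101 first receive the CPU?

Gantt: | 101 0-5 | 102 5-7 | 101 7-12 | 103 12-17 | 104 17-22 | 101 22-27 | 103 27-29 | 104 29-34 | 101 34-35 | 104 35-39 |
Completion: 101=35  102=7  103=29  104=39
Response(101) = first start − arrival = 0 − 0 = 0

0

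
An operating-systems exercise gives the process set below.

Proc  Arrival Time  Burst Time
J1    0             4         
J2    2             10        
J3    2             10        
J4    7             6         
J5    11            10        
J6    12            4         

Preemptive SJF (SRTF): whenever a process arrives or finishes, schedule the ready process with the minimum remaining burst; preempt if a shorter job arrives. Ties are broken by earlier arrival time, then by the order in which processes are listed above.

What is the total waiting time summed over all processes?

58

Gantt: | J1 0-4 | J2 4-7 | J4 7-13 | J6 13-17 | J2 17-24 | J3 24-34 | J5 34-44 |
Completion: J1=4  J2=24  J3=34  J4=13  J5=44  J6=17
Turnaround (C−A): J1=4  J2=22  J3=32  J4=6  J5=33  J6=5
Waiting = turnaround − burst: J1=0, J2=12, J3=22, J4=0, J5=23, J6=1
Total waiting = 0 + 12 + 22 + 0 + 23 + 1 = 58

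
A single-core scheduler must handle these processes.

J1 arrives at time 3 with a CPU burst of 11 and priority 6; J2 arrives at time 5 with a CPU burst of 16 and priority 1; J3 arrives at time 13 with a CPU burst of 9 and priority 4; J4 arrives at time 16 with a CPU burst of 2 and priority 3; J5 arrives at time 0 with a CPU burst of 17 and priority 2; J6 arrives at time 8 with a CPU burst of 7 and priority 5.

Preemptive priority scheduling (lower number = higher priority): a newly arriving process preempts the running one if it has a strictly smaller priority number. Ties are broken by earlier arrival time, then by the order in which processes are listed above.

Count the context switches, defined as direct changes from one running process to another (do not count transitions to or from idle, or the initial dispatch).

Timeline: | J5 0-5 | J2 5-21 | J5 21-33 | J4 33-35 | J3 35-44 | J6 44-51 | J1 51-62 |
Completion: J1=62  J2=21  J3=44  J4=35  J5=33  J6=51
Turnaround (C−A): J1=59  J2=16  J3=31  J4=19  J5=33  J6=43

6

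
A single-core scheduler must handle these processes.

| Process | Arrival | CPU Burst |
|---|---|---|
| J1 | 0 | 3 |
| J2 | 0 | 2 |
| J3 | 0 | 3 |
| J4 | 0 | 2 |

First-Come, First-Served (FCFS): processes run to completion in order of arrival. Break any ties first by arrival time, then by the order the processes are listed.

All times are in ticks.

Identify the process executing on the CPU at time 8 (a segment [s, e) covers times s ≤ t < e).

Timeline: | J1 0-3 | J2 3-5 | J3 5-8 | J4 8-10 |
Completion: J1=3  J2=5  J3=8  J4=10
Turnaround (C−A): J1=3  J2=5  J3=8  J4=10

J4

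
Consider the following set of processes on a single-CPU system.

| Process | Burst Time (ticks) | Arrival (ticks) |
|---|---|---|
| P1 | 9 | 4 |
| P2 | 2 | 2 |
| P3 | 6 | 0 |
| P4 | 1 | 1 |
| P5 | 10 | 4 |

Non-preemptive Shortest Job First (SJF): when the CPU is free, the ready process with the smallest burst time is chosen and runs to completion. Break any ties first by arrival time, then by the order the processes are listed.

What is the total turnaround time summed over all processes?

Gantt: | P3 0-6 | P4 6-7 | P2 7-9 | P1 9-18 | P5 18-28 |
Completion: P1=18  P2=9  P3=6  P4=7  P5=28
Turnaround (C−A): P1=14  P2=7  P3=6  P4=6  P5=24
Turnaround = completion − arrival: P1=14, P2=7, P3=6, P4=6, P5=24
Total turnaround = 14 + 7 + 6 + 6 + 24 = 57

57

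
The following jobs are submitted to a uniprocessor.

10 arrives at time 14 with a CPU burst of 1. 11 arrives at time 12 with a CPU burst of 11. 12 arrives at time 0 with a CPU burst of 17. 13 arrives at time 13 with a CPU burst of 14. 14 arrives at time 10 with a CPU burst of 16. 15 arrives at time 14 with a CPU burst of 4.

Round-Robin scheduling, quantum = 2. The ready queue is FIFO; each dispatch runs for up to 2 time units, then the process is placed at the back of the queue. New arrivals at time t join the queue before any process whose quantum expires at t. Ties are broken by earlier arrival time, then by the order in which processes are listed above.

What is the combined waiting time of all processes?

149

Schedule: | 12 0-10 | 14 10-12 | 12 12-14 | 11 14-16 | 14 16-18 | 13 18-20 | 10 20-21 | 15 21-23 | 12 23-25 | 11 25-27 | 14 27-29 | 13 29-31 | 15 31-33 | 12 33-35 | 11 35-37 | 14 37-39 | 13 39-41 | 12 41-42 | 11 42-44 | 14 44-46 | 13 46-48 | 11 48-50 | 14 50-52 | 13 52-54 | 11 54-55 | 14 55-57 | 13 57-59 | 14 59-61 | 13 61-63 |
Completion: 10=21  11=55  12=42  13=63  14=61  15=33
Turnaround (C−A): 10=7  11=43  12=42  13=50  14=51  15=19
Waiting = turnaround − burst: 10=6, 11=32, 12=25, 13=36, 14=35, 15=15
Total waiting = 6 + 32 + 25 + 36 + 35 + 15 = 149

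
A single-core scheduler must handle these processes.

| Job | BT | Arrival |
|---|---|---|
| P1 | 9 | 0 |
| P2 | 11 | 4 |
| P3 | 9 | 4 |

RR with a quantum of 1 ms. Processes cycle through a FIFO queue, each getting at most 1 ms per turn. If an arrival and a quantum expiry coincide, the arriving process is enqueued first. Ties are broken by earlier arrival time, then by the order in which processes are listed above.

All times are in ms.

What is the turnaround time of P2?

Schedule: | P1 0-4 | P2 4-5 | P3 5-6 | P1 6-7 | P2 7-8 | P3 8-9 | P1 9-10 | P2 10-11 | P3 11-12 | P1 12-13 | P2 13-14 | P3 14-15 | P1 15-16 | P2 16-17 | P3 17-18 | P1 18-19 | P2 19-20 | P3 20-21 | P2 21-22 | P3 22-23 | P2 23-24 | P3 24-25 | P2 25-26 | P3 26-27 | P2 27-29 |
Completion: P1=19  P2=29  P3=27
Turnaround (C−A): P1=19  P2=25  P3=23
Turnaround(P2) = completion − arrival = 29 − 4 = 25

25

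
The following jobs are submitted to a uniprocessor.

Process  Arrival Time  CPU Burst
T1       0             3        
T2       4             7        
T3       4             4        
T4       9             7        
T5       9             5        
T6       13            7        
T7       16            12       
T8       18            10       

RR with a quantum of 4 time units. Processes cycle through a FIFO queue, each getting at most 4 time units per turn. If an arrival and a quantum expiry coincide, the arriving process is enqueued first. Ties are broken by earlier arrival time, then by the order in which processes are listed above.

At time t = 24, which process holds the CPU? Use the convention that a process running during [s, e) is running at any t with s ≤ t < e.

Gantt: | T1 0-3 | idle 3-4 | T2 4-8 | T3 8-12 | T2 12-15 | T4 15-19 | T5 19-23 | T6 23-27 | T7 27-31 | T8 31-35 | T4 35-38 | T5 38-39 | T6 39-42 | T7 42-46 | T8 46-50 | T7 50-54 | T8 54-56 |
Completion: T1=3  T2=15  T3=12  T4=38  T5=39  T6=42  T7=54  T8=56

T6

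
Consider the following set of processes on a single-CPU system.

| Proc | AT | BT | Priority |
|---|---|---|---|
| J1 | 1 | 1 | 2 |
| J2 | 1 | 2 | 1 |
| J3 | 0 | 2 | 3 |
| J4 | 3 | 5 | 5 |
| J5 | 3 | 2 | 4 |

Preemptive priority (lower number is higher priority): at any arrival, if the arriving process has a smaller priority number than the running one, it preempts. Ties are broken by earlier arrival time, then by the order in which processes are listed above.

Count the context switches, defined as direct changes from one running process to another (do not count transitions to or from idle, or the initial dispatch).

5

Gantt: | J3 0-1 | J2 1-3 | J1 3-4 | J3 4-5 | J5 5-7 | J4 7-12 |
Completion: J1=4  J2=3  J3=5  J4=12  J5=7
Turnaround (C−A): J1=3  J2=2  J3=5  J4=9  J5=4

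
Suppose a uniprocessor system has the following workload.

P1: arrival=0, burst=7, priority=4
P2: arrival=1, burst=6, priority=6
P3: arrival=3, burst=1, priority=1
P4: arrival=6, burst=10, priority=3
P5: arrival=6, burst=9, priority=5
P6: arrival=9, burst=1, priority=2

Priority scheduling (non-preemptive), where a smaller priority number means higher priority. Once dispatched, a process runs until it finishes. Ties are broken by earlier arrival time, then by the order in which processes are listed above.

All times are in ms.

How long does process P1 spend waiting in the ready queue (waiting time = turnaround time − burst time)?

0

Schedule: | P1 0-7 | P3 7-8 | P4 8-18 | P6 18-19 | P5 19-28 | P2 28-34 |
Completion: P1=7  P2=34  P3=8  P4=18  P5=28  P6=19
Turnaround (C−A): P1=7  P2=33  P3=5  P4=12  P5=22  P6=10
Waiting(P1) = turnaround − burst = 7 − 7 = 0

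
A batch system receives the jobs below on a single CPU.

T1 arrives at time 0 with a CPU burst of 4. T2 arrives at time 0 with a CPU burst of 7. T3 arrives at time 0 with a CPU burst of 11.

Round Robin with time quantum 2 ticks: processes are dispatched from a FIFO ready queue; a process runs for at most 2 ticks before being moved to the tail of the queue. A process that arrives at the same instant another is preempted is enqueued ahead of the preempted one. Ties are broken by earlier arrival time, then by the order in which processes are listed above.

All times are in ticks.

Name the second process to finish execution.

T2

Timeline: | T1 0-2 | T2 2-4 | T3 4-6 | T1 6-8 | T2 8-10 | T3 10-12 | T2 12-14 | T3 14-16 | T2 16-17 | T3 17-22 |
Completion: T1=8  T2=17  T3=22
Turnaround (C−A): T1=8  T2=17  T3=22
Finish order: T1 → T2 → T3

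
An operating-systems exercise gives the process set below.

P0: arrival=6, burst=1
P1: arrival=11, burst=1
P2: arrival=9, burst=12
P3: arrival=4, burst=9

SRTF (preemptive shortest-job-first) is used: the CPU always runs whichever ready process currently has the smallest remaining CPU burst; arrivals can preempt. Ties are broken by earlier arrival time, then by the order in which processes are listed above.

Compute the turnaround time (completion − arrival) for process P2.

Timeline: | idle 0-4 | P3 4-6 | P0 6-7 | P3 7-11 | P1 11-12 | P3 12-15 | P2 15-27 |
Completion: P0=7  P1=12  P2=27  P3=15
Turnaround (C−A): P0=1  P1=1  P2=18  P3=11
Turnaround(P2) = completion − arrival = 27 − 9 = 18

18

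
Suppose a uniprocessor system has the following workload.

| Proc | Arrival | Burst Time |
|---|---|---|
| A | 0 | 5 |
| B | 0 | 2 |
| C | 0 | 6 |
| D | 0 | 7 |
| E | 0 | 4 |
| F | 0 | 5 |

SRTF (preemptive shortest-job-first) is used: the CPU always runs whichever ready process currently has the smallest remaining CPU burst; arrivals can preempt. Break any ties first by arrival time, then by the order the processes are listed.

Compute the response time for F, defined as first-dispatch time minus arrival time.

11

Timeline: | B 0-2 | E 2-6 | A 6-11 | F 11-16 | C 16-22 | D 22-29 |
Completion: A=11  B=2  C=22  D=29  E=6  F=16
Response(F) = first start − arrival = 11 − 0 = 11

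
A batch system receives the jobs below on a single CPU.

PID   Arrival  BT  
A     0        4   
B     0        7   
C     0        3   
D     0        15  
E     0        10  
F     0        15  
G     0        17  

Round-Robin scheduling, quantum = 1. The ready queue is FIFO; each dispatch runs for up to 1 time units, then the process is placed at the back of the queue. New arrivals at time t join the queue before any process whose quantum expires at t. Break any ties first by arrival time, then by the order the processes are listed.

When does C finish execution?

17

Gantt: | A 0-1 | B 1-2 | C 2-3 | D 3-4 | E 4-5 | F 5-6 | G 6-7 | A 7-8 | B 8-9 | C 9-10 | D 10-11 | E 11-12 | F 12-13 | G 13-14 | A 14-15 | B 15-16 | C 16-17 | D 17-18 | E 18-19 | F 19-20 | G 20-21 | A 21-22 | B 22-23 | D 23-24 | E 24-25 | F 25-26 | G 26-27 | B 27-28 | D 28-29 | E 29-30 | F 30-31 | G 31-32 | B 32-33 | D 33-34 | E 34-35 | F 35-36 | G 36-37 | B 37-38 | D 38-39 | E 39-40 | F 40-41 | G 41-42 | D 42-43 | E 43-44 | F 44-45 | G 45-46 | D 46-47 | E 47-48 | F 48-49 | G 49-50 | D 50-51 | E 51-52 | F 52-53 | G 53-54 | D 54-55 | F 55-56 | G 56-57 | D 57-58 | F 58-59 | G 59-60 | D 60-61 | F 61-62 | G 62-63 | D 63-64 | F 64-65 | G 65-66 | D 66-67 | F 67-68 | G 68-71 |
Completion: A=22  B=38  C=17  D=67  E=52  F=68  G=71
Turnaround (C−A): A=22  B=38  C=17  D=67  E=52  F=68  G=71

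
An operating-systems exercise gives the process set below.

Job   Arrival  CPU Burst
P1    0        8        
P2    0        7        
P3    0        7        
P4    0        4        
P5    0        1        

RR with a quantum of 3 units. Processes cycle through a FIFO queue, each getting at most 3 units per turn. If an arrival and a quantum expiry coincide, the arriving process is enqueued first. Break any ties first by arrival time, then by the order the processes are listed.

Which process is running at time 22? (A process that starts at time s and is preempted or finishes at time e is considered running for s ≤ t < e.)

Timeline: | P1 0-3 | P2 3-6 | P3 6-9 | P4 9-12 | P5 12-13 | P1 13-16 | P2 16-19 | P3 19-22 | P4 22-23 | P1 23-25 | P2 25-26 | P3 26-27 |
Completion: P1=25  P2=26  P3=27  P4=23  P5=13
Turnaround (C−A): P1=25  P2=26  P3=27  P4=23  P5=13

P4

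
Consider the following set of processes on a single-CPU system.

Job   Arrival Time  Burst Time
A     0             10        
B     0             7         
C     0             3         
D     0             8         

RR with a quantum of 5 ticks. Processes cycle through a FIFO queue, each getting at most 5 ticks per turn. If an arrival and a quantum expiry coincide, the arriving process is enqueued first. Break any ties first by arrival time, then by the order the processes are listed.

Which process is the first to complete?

Schedule: | A 0-5 | B 5-10 | C 10-13 | D 13-18 | A 18-23 | B 23-25 | D 25-28 |
Completion: A=23  B=25  C=13  D=28
Turnaround (C−A): A=23  B=25  C=13  D=28
Finish order: C → A → B → D

C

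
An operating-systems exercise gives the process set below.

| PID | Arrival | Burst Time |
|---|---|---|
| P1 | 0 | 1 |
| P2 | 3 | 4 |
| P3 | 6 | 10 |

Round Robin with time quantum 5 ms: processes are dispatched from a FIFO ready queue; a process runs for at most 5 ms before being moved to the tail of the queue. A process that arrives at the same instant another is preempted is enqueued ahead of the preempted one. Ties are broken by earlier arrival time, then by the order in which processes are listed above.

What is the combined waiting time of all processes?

1

Schedule: | P1 0-1 | idle 1-3 | P2 3-7 | P3 7-17 |
Completion: P1=1  P2=7  P3=17
Turnaround (C−A): P1=1  P2=4  P3=11
Waiting = turnaround − burst: P1=0, P2=0, P3=1
Total waiting = 0 + 0 + 1 = 1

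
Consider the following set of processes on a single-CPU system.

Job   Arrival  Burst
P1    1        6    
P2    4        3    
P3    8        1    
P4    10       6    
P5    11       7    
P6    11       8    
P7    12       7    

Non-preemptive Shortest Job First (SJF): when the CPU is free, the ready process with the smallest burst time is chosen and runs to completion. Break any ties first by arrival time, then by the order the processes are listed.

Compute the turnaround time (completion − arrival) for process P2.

6

Timeline: | idle 0-1 | P1 1-7 | P2 7-10 | P3 10-11 | P4 11-17 | P5 17-24 | P7 24-31 | P6 31-39 |
Completion: P1=7  P2=10  P3=11  P4=17  P5=24  P6=39  P7=31
Turnaround (C−A): P1=6  P2=6  P3=3  P4=7  P5=13  P6=28  P7=19
Turnaround(P2) = completion − arrival = 10 − 4 = 6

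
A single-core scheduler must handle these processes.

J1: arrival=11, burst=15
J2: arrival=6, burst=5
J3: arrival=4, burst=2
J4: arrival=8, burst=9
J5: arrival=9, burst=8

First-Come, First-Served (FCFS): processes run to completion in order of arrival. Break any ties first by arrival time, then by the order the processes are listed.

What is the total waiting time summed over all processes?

Schedule: | idle 0-4 | J3 4-6 | J2 6-11 | J4 11-20 | J5 20-28 | J1 28-43 |
Completion: J1=43  J2=11  J3=6  J4=20  J5=28
Turnaround (C−A): J1=32  J2=5  J3=2  J4=12  J5=19
Waiting = turnaround − burst: J1=17, J2=0, J3=0, J4=3, J5=11
Total waiting = 17 + 0 + 0 + 3 + 11 = 31

31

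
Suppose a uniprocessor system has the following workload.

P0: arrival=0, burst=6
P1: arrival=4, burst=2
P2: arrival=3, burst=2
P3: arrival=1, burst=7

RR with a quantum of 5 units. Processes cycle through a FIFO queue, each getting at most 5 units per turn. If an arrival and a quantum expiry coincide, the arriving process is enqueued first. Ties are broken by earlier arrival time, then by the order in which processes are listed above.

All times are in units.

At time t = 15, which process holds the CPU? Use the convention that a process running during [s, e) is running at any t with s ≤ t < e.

P3

Gantt: | P0 0-5 | P3 5-10 | P2 10-12 | P1 12-14 | P0 14-15 | P3 15-17 |
Completion: P0=15  P1=14  P2=12  P3=17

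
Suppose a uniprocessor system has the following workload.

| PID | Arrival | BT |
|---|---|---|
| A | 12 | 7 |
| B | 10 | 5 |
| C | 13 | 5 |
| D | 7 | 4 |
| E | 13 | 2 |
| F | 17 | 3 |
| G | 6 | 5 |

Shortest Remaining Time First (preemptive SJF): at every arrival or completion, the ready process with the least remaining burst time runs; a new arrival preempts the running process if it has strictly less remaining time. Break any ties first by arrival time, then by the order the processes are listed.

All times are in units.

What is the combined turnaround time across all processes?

Schedule: | idle 0-6 | G 6-11 | D 11-15 | E 15-17 | F 17-20 | B 20-25 | C 25-30 | A 30-37 |
Completion: A=37  B=25  C=30  D=15  E=17  F=20  G=11
Turnaround (C−A): A=25  B=15  C=17  D=8  E=4  F=3  G=5
Turnaround = completion − arrival: A=25, B=15, C=17, D=8, E=4, F=3, G=5
Total turnaround = 25 + 15 + 17 + 8 + 4 + 3 + 5 = 77

77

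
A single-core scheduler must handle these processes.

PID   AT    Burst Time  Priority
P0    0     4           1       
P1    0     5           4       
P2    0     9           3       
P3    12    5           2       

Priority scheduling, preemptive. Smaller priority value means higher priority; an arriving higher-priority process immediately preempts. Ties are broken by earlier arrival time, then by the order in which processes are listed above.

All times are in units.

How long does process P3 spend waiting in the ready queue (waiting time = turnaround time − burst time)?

Schedule: | P0 0-4 | P2 4-12 | P3 12-17 | P2 17-18 | P1 18-23 |
Completion: P0=4  P1=23  P2=18  P3=17
Turnaround (C−A): P0=4  P1=23  P2=18  P3=5
Waiting(P3) = turnaround − burst = 5 − 5 = 0

0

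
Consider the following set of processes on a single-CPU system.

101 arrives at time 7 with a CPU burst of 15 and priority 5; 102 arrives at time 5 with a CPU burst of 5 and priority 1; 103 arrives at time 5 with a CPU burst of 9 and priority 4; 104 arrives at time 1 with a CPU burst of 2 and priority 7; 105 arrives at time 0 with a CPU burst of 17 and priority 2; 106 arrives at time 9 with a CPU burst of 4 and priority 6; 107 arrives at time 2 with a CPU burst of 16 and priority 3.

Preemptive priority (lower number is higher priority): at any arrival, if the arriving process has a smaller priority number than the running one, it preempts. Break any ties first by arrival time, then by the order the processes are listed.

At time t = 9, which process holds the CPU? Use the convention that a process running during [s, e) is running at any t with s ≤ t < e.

102

Gantt: | 105 0-5 | 102 5-10 | 105 10-22 | 107 22-38 | 103 38-47 | 101 47-62 | 106 62-66 | 104 66-68 |
Completion: 101=62  102=10  103=47  104=68  105=22  106=66  107=38
Turnaround (C−A): 101=55  102=5  103=42  104=67  105=22  106=57  107=36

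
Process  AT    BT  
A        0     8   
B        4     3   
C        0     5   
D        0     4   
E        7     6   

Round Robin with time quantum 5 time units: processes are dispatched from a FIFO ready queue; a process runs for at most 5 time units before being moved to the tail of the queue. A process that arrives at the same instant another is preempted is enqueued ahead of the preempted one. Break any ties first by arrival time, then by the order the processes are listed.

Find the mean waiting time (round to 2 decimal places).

10.00

Schedule: | A 0-5 | C 5-10 | D 10-14 | B 14-17 | A 17-20 | E 20-26 |
Completion: A=20  B=17  C=10  D=14  E=26
Turnaround (C−A): A=20  B=13  C=10  D=14  E=19
Waiting times: A=12, B=10, C=5, D=10, E=13
Average waiting = (12+10+5+10+13) / 5 = 50/5 = 10.00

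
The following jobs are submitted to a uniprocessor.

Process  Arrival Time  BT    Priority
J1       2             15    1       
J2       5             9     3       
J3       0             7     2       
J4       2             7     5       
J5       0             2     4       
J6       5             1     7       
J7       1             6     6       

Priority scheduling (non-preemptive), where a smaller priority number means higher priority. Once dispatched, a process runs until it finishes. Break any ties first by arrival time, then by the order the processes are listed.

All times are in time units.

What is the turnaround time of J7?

45

Gantt: | J3 0-7 | J1 7-22 | J2 22-31 | J5 31-33 | J4 33-40 | J7 40-46 | J6 46-47 |
Completion: J1=22  J2=31  J3=7  J4=40  J5=33  J6=47  J7=46
Turnaround (C−A): J1=20  J2=26  J3=7  J4=38  J5=33  J6=42  J7=45
Turnaround(J7) = completion − arrival = 46 − 1 = 45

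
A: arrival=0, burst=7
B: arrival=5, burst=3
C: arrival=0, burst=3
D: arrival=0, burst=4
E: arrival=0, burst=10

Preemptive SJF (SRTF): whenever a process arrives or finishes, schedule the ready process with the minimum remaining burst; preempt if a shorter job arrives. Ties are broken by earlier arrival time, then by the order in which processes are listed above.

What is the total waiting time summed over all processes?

Gantt: | C 0-3 | D 3-7 | B 7-10 | A 10-17 | E 17-27 |
Completion: A=17  B=10  C=3  D=7  E=27
Waiting = turnaround − burst: A=10, B=2, C=0, D=3, E=17
Total waiting = 10 + 2 + 0 + 3 + 17 = 32

32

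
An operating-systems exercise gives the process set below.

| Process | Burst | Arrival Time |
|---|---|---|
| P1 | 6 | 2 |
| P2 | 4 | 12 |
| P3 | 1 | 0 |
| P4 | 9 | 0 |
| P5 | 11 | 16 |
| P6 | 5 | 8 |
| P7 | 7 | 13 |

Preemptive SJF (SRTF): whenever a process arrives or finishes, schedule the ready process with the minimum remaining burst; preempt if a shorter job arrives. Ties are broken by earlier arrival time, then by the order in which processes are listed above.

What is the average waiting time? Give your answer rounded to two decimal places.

6.29

Schedule: | P3 0-1 | P4 1-2 | P1 2-8 | P6 8-13 | P2 13-17 | P7 17-24 | P4 24-32 | P5 32-43 |
Completion: P1=8  P2=17  P3=1  P4=32  P5=43  P6=13  P7=24
Turnaround (C−A): P1=6  P2=5  P3=1  P4=32  P5=27  P6=5  P7=11
Waiting times: P1=0, P2=1, P3=0, P4=23, P5=16, P6=0, P7=4
Average waiting = (0+1+0+23+16+0+4) / 7 = 44/7 = 6.29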